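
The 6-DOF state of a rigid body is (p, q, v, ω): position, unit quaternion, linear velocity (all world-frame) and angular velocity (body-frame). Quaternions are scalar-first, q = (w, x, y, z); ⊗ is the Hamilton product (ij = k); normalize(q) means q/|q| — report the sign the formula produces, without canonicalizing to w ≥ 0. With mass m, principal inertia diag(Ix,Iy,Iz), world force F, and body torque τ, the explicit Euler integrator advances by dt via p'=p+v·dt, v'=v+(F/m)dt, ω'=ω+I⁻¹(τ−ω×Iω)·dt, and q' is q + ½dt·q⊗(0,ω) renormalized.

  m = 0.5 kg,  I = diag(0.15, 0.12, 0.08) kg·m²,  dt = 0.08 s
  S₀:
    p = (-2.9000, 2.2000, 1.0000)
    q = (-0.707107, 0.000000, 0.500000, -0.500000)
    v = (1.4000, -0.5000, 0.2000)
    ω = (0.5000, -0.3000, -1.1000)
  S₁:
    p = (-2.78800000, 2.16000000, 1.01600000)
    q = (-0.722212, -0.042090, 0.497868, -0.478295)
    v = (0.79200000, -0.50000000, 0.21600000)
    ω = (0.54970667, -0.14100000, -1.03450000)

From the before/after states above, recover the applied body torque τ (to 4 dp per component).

τ = (0.0800, 0.2000, 0.0700)

Δω = ω₁−ω₀ = (0.04970667, 0.15900000, 0.06550000)
I·α + gyro = (0.0800, 0.2000, 0.0700)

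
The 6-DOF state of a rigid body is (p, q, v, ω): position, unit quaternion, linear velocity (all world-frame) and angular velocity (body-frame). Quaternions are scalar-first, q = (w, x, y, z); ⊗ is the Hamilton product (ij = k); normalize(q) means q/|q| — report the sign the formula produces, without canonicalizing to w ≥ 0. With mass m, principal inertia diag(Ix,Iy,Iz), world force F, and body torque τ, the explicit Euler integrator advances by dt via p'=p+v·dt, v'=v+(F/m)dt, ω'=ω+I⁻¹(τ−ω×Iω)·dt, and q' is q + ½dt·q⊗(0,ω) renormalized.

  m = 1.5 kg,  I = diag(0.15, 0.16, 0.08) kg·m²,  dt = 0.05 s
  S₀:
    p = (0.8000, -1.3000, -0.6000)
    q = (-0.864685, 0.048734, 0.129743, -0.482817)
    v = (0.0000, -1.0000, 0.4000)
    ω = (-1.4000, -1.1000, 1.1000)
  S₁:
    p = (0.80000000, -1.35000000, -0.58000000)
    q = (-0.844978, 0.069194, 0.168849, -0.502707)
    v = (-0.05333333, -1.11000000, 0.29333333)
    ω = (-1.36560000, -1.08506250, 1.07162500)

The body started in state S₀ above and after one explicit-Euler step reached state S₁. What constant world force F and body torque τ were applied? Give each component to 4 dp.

F = (-1.6000, -3.3000, -3.2000)
τ = (0.2000, -0.0600, -0.0300)

velocity change Δv = (-0.05333333, -0.11000000, -0.10666667)
F = m·Δv/dt = (-1.6000, -3.3000, -3.2000)
rate change Δω = (0.03440000, 0.01493750, -0.02837500)
precession coupling = (0.0968, -0.1078, 0.0154)
I·α + gyro = (0.2000, -0.0600, -0.0300)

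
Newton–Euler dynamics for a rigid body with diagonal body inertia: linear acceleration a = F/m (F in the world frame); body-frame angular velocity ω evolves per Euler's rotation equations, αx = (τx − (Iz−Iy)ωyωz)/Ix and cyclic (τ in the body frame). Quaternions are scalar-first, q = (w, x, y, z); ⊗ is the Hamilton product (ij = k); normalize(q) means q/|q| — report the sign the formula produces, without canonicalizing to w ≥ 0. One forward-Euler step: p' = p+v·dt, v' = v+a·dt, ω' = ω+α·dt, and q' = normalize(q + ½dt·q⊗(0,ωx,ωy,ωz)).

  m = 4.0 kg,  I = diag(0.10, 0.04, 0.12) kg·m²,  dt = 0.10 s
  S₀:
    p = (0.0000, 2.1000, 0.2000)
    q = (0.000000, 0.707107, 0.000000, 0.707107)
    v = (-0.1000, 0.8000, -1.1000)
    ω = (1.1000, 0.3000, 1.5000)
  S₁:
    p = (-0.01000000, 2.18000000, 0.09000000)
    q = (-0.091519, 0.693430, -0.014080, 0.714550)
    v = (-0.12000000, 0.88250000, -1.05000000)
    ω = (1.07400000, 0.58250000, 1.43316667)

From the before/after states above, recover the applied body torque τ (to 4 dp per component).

τ = (0.0100, 0.0800, -0.1000)

Δω = ω₁−ω₀ = (-0.02600000, 0.28250000, -0.06683333)
I·α + gyro = (0.0100, 0.0800, -0.1000)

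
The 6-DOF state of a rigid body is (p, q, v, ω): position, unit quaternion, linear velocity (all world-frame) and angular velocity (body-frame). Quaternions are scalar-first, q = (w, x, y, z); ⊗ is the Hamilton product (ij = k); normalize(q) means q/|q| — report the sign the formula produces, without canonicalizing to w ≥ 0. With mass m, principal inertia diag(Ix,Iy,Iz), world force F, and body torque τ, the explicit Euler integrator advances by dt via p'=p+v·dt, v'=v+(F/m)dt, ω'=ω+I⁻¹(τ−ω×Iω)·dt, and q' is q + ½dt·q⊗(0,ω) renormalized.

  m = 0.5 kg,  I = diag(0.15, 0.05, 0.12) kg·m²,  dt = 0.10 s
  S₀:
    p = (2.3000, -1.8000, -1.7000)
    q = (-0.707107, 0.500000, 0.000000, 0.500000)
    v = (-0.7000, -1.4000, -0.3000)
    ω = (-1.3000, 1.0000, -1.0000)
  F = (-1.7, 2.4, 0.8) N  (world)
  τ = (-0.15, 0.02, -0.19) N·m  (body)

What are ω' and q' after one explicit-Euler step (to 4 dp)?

(τ − ω×Iω)/I = (-0.5333, -0.3800, -2.6667)
ω' = ω + α·dt = (-1.3533, 0.9620, -1.2667)
2q̇ = q⊗(0,ω) = (1.1500000, 0.4192391, -0.8571070, 1.2071070)
updated quaternion q' = (-0.6466, 0.5186, -0.0427, 0.5578)

ω' = (-1.3533, 0.9620, -1.2667)
q' = (-0.6466, 0.5186, -0.0427, 0.5578)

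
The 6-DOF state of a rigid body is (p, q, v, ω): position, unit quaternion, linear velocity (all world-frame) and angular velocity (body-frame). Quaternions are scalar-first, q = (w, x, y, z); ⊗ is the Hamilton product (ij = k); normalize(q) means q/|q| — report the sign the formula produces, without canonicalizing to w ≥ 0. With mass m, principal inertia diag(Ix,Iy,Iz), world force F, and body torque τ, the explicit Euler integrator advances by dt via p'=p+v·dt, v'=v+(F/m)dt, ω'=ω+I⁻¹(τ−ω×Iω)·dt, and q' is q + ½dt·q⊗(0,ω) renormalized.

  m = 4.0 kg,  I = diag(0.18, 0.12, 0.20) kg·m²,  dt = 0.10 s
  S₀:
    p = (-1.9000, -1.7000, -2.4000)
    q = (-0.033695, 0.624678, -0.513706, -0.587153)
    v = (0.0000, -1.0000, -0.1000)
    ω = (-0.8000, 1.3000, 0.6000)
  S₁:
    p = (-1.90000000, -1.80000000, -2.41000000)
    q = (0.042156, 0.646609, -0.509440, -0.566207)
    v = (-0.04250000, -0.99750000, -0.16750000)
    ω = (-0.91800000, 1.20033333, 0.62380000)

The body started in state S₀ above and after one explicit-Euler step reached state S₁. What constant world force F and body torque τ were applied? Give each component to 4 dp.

v₁ − v₀ = (-0.04250000, 0.00250000, -0.06750000)
m·(v₁−v₀)/dt = (-1.7000, 0.1000, -2.7000)
Δω = ω₁−ω₀ = (-0.11800000, -0.09966667, 0.02380000)
applied torque τ = (-0.1500, -0.1100, 0.1100)

F = (-1.7000, 0.1000, -2.7000)
τ = (-0.1500, -0.1100, 0.1100)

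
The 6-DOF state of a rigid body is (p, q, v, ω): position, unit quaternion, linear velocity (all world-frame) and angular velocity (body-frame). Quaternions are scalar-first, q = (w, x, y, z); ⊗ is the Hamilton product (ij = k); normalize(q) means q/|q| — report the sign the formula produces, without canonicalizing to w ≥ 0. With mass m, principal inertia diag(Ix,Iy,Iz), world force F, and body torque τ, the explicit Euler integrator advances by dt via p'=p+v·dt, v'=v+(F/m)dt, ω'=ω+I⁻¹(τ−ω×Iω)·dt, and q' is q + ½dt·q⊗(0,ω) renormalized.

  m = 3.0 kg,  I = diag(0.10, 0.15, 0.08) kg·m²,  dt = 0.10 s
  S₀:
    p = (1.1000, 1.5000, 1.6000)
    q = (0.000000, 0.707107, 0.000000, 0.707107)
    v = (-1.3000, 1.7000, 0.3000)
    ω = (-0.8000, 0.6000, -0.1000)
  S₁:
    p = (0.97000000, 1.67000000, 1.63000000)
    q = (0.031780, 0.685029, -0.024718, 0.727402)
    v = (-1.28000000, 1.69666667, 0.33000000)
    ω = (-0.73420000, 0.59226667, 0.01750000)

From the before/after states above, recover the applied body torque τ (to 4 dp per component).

τ = (0.0700, -0.0100, 0.0700)

rate change Δω = (0.06580000, -0.00773333, 0.11750000)
gyro term ω₀×Iω₀ = (0.0042, 0.0016, -0.0240)
I·α + gyro = (0.0700, -0.0100, 0.0700)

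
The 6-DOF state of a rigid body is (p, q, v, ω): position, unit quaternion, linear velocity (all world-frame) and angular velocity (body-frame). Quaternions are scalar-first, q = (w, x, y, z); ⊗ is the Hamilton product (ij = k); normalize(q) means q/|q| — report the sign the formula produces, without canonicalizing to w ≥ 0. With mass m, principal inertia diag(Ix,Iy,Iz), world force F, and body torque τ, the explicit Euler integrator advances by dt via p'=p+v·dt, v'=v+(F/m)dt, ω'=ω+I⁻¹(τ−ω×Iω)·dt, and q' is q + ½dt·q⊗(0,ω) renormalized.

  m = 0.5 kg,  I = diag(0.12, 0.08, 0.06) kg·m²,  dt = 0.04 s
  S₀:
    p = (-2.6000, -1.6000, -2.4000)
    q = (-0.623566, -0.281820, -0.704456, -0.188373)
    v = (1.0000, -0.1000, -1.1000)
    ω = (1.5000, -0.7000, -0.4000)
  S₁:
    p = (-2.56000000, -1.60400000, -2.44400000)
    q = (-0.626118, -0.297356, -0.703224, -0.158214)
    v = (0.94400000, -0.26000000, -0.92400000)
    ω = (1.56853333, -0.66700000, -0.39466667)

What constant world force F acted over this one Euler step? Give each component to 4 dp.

v₁ − v₀ = (-0.05600000, -0.16000000, 0.17600000)
F = m·Δv/dt = (-0.7000, -2.0000, 2.2000)

F = (-0.7000, -2.0000, 2.2000)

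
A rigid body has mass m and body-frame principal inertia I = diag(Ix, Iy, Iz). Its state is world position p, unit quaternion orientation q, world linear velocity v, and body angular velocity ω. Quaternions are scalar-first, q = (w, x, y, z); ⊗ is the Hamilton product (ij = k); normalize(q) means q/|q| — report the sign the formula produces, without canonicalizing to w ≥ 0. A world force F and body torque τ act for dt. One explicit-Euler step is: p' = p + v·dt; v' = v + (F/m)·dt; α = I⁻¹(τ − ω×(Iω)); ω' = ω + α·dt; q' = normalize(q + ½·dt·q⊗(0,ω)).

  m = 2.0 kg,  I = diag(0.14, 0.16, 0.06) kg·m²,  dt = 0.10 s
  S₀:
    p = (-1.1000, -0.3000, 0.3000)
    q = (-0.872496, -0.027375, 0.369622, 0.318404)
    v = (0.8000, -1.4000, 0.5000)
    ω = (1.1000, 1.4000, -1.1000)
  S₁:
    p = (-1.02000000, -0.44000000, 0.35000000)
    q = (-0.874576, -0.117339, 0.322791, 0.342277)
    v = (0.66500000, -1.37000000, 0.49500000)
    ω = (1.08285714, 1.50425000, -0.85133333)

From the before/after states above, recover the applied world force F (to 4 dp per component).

F = (-2.7000, 0.6000, -0.1000)

v₁ − v₀ = (-0.13500000, 0.03000000, -0.00500000)
F = m·Δv/dt = (-2.7000, 0.6000, -0.1000)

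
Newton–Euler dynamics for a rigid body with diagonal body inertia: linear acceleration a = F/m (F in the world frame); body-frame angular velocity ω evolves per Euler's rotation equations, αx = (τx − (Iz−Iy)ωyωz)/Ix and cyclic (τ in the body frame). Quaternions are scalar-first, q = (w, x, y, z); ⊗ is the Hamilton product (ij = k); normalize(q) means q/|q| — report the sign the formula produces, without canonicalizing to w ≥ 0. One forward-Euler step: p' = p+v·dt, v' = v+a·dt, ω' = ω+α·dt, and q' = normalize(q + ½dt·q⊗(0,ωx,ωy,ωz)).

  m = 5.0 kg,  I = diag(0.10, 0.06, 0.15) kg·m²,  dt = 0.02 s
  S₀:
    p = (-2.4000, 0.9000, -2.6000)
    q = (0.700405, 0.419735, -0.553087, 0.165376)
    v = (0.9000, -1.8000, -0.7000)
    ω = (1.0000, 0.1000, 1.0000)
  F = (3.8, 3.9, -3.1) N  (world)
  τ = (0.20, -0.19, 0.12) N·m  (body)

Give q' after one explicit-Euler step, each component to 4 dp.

Hamilton product q⊗(0,ω) = (-0.5298023, 0.1307804, -0.1843185, 1.2954655)
q + ½dt·q⊗(0,ω), renormalized = (0.6950, 0.4210, -0.5549, 0.1783)

q' = (0.6950, 0.4210, -0.5549, 0.1783)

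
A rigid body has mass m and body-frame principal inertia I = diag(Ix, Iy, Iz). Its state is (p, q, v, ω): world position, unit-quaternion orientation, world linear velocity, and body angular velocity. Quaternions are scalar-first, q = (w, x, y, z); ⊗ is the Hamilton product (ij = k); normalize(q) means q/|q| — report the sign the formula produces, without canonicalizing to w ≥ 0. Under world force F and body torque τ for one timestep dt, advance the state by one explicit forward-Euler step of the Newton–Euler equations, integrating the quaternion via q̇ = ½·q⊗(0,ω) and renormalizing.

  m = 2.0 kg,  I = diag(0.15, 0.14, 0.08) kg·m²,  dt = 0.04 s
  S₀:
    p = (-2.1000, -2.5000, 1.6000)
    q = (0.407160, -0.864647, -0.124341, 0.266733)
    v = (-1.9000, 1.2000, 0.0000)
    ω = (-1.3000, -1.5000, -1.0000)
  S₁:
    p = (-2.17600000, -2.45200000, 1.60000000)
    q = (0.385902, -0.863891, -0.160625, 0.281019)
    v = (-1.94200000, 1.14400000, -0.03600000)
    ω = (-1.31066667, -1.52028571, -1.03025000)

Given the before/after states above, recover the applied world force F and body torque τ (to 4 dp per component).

Δω = ω₁−ω₀ = (-0.01066667, -0.02028571, -0.03025000)
precession coupling = (-0.0900, 0.0910, -0.0195)
τ = I·(Δω/dt) + ω₀×(Iω₀) = (-0.1300, 0.0200, -0.0800)
v₁ − v₀ = (-0.04200000, -0.05600000, -0.03600000)
applied force F = (-2.1000, -2.8000, -1.8000)

F = (-2.1000, -2.8000, -1.8000)
τ = (-0.1300, 0.0200, -0.0800)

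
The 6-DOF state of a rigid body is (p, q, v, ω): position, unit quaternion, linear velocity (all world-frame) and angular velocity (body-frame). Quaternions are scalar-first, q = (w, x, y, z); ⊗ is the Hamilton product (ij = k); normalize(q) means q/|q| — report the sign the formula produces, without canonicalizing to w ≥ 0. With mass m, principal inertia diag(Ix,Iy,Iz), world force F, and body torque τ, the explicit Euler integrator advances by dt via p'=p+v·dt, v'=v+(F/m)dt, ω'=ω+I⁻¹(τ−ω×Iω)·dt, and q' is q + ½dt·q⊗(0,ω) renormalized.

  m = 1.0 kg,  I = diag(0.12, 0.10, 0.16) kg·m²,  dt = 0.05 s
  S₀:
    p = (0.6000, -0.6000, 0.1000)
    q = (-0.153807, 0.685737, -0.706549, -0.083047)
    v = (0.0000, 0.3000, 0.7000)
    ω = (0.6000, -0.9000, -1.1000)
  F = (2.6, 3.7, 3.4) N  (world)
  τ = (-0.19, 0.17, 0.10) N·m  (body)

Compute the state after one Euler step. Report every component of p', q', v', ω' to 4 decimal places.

α = I⁻¹(τ − ω×Iω) = (-2.0783, 1.4360, 0.5575)
ω + α·dt = (0.4961, -0.8282, -1.0721)
Hamilton product q⊗(0,ω) = (-1.1386880, 0.6101774, 0.8429088, -0.0240462)
updated quaternion q' = (-0.1821, 0.7005, -0.6850, -0.0836)
new position p' = (0.6000, -0.5850, 0.1350)
v' = v + a·dt = (0.1300, 0.4850, 0.8700)

p' = (0.6000, -0.5850, 0.1350)
q' = (-0.1821, 0.7005, -0.6850, -0.0836)
v' = (0.1300, 0.4850, 0.8700)
ω' = (0.4961, -0.8282, -1.0721)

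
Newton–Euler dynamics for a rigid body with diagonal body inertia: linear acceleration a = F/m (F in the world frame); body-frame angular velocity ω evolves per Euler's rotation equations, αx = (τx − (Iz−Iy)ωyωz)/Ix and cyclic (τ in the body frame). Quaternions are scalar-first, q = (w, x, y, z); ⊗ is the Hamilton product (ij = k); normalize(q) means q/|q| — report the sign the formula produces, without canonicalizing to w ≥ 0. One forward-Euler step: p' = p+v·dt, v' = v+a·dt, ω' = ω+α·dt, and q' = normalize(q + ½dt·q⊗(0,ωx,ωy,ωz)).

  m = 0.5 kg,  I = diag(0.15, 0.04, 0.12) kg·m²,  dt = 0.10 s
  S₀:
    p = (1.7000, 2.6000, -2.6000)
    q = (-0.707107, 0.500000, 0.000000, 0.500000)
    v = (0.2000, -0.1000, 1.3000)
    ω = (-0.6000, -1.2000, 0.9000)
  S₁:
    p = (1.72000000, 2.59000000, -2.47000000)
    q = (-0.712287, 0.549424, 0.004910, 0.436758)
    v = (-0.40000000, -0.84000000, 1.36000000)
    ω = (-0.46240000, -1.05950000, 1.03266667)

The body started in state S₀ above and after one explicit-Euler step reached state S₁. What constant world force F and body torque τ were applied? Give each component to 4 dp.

F = (-3.0000, -3.7000, 0.3000)
τ = (0.1200, 0.0400, 0.0800)

velocity change Δv = (-0.60000000, -0.74000000, 0.06000000)
F = m·Δv/dt = (-3.0000, -3.7000, 0.3000)
ω₁ − ω₀ = (0.13760000, 0.14050000, 0.13266667)
precession coupling = (-0.0864, -0.0162, -0.0792)
τ = I·(Δω/dt) + ω₀×(Iω₀) = (0.1200, 0.0400, 0.0800)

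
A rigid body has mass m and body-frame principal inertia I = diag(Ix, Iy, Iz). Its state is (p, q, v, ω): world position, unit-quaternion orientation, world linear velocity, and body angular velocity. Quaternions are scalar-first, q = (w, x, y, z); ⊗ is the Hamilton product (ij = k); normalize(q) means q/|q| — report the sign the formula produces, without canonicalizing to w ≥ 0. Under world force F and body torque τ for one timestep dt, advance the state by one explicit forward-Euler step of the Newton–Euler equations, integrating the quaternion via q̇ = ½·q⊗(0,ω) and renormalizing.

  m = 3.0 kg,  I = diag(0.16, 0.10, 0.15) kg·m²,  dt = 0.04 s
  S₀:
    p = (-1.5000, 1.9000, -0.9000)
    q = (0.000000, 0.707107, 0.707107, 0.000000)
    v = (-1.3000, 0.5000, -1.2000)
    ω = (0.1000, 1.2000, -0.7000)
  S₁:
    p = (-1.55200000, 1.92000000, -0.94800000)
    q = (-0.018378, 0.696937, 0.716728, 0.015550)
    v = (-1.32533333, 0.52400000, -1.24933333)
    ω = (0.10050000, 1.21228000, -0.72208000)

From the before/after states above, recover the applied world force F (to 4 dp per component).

F = (-1.9000, 1.8000, -3.7000)

Δv = v₁−v₀ = (-0.02533333, 0.02400000, -0.04933333)
F = m·Δv/dt = (-1.9000, 1.8000, -3.7000)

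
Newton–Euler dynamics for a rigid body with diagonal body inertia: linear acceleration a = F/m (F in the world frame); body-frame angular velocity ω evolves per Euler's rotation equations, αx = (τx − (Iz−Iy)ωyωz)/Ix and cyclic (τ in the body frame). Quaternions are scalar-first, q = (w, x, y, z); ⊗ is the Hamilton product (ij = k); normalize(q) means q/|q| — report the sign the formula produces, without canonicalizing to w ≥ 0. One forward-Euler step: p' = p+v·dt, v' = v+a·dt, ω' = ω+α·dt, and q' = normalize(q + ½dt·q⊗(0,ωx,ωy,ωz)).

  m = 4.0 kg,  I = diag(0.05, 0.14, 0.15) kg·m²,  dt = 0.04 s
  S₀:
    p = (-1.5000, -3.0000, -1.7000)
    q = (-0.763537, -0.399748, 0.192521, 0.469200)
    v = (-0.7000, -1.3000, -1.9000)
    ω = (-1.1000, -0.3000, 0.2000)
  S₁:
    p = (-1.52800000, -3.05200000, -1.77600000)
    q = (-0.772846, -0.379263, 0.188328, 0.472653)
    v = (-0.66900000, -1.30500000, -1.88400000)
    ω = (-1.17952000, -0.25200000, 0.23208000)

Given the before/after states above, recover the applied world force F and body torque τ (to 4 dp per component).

F = (3.1000, -0.5000, 1.6000)
τ = (-0.1000, 0.1900, 0.1500)

Δv = v₁−v₀ = (0.03100000, -0.00500000, 0.01600000)
applied force F = (3.1000, -0.5000, 1.6000)
Δω = ω₁−ω₀ = (-0.07952000, 0.04800000, 0.03208000)
precession coupling = (-0.0006, 0.0220, 0.0297)
I·α + gyro = (-0.1000, 0.1900, 0.1500)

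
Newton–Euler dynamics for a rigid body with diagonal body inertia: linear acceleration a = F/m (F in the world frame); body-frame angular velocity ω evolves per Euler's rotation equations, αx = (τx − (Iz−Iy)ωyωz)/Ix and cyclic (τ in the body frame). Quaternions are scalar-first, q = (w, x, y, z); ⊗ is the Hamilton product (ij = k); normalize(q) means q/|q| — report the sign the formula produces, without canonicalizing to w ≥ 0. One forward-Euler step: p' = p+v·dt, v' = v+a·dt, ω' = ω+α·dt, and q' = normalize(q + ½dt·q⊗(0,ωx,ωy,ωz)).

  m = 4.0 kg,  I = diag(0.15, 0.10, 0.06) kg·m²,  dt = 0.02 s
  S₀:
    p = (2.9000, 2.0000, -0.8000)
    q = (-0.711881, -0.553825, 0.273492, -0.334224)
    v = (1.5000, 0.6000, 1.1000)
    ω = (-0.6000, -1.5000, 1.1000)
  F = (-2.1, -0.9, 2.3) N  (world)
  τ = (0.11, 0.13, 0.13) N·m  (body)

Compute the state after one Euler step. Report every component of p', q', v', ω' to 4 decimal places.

p' = (2.9300, 2.0120, -0.7780)
q' = (-0.7073, -0.5515, 0.2922, -0.3320)
v' = (1.4895, 0.5955, 1.1115)
ω' = (-0.5941, -1.4621, 1.1583)

ω×(Iω) gyroscopic = (0.0660, -0.0594, -0.0450)
(τ − ω×Iω)/I = (0.2933, 1.8940, 2.9167)
ω' = ω + α·dt = (-0.5941, -1.4621, 1.1583)
Hamilton product q⊗(0,ω) = (0.4455894, 0.2266338, 1.8775634, 0.2117636)
updated quaternion q' = (-0.7073, -0.5515, 0.2922, -0.3320)
p + v·dt = (2.9300, 2.0120, -0.7780)
new velocity v' = (1.4895, 0.5955, 1.1115)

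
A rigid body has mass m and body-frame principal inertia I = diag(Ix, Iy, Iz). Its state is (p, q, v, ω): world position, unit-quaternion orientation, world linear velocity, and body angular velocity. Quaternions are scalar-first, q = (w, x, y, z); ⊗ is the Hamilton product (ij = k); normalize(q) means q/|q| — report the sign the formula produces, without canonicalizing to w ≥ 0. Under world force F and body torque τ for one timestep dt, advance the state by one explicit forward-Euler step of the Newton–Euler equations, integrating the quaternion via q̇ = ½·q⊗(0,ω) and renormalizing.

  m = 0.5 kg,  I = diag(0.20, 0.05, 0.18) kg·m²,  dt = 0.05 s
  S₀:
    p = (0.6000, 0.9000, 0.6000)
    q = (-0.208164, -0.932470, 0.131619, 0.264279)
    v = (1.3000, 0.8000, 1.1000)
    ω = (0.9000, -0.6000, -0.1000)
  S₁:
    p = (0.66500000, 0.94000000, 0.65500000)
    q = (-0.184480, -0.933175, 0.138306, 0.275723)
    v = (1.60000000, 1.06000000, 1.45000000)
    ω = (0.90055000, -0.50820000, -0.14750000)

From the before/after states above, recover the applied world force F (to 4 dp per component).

v₁ − v₀ = (0.30000000, 0.26000000, 0.35000000)
m·(v₁−v₀)/dt = (3.0000, 2.6000, 3.5000)

F = (3.0000, 2.6000, 3.5000)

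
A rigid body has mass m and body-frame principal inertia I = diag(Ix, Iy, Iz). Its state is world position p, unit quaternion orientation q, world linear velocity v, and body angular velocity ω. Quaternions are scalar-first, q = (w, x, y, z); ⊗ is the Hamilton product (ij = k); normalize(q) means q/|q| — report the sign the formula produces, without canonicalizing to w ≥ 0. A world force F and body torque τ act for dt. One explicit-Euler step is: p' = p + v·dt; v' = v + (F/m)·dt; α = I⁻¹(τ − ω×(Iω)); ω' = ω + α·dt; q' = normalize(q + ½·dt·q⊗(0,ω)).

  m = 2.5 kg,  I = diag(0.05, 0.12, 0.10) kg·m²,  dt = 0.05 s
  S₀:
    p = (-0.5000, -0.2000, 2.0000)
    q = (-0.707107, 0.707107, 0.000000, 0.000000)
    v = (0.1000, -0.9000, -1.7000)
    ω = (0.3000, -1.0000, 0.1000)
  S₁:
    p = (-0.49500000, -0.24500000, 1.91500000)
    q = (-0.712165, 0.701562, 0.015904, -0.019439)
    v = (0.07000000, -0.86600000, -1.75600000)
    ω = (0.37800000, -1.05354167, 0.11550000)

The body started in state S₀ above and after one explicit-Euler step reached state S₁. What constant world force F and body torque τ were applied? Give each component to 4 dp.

velocity change Δv = (-0.03000000, 0.03400000, -0.05600000)
m·(v₁−v₀)/dt = (-1.5000, 1.7000, -2.8000)
rate change Δω = (0.07800000, -0.05354167, 0.01550000)
τ = I·(Δω/dt) + ω₀×(Iω₀) = (0.0800, -0.1300, 0.0100)

F = (-1.5000, 1.7000, -2.8000)
τ = (0.0800, -0.1300, 0.0100)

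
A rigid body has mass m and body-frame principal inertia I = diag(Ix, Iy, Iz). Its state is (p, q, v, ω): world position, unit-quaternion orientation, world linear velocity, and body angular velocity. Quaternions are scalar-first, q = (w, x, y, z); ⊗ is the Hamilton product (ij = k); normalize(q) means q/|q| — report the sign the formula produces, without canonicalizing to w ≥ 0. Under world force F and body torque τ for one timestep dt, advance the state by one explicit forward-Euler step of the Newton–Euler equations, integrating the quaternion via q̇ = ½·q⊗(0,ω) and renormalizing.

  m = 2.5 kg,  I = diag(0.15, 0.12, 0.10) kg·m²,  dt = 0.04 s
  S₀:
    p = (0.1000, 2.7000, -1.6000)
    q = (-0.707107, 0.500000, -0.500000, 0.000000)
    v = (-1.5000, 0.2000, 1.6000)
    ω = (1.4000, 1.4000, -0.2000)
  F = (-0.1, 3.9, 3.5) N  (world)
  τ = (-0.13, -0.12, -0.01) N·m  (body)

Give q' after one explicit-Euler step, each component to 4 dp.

q' = (-0.7065, 0.4818, -0.5174, 0.0308)

2q̇ = q⊗(0,ω) = (0.0000000, -0.8899498, -0.8899498, 1.5414214)
q + ½dt·q⊗(0,ω), renormalized = (-0.7065, 0.4818, -0.5174, 0.0308)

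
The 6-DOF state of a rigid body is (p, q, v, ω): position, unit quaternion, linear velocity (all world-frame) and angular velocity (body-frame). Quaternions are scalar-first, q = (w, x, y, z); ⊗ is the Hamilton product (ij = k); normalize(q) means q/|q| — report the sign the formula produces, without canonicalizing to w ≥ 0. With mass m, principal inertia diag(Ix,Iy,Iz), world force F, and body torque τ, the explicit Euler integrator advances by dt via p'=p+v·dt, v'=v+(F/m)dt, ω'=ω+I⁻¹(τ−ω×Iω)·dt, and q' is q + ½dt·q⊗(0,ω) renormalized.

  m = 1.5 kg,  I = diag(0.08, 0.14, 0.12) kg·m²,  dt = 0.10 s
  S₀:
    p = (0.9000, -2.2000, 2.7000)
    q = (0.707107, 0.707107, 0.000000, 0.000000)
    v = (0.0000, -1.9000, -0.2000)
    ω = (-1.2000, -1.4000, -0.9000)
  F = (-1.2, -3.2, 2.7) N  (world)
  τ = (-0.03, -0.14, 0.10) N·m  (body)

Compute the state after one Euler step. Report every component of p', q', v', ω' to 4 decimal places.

gyro term ω×Iω = (-0.0252, -0.0432, 0.1008)
(τ − ω×Iω)/I = (-0.0600, -0.6914, -0.0067)
new body rate ω' = (-1.2060, -1.4691, -0.9007)
2q̇ = q⊗(0,ω) = (0.8485284, -0.8485284, -0.3535535, -1.6263461)
updated quaternion q' = (0.7456, 0.6612, -0.0176, -0.0809)
a = F/m = (-0.8000, -2.1333, 1.8000)
p' = p + v·dt = (0.9000, -2.3900, 2.6800)
new velocity v' = (-0.0800, -2.1133, -0.0200)

p' = (0.9000, -2.3900, 2.6800)
q' = (0.7456, 0.6612, -0.0176, -0.0809)
v' = (-0.0800, -2.1133, -0.0200)
ω' = (-1.2060, -1.4691, -0.9007)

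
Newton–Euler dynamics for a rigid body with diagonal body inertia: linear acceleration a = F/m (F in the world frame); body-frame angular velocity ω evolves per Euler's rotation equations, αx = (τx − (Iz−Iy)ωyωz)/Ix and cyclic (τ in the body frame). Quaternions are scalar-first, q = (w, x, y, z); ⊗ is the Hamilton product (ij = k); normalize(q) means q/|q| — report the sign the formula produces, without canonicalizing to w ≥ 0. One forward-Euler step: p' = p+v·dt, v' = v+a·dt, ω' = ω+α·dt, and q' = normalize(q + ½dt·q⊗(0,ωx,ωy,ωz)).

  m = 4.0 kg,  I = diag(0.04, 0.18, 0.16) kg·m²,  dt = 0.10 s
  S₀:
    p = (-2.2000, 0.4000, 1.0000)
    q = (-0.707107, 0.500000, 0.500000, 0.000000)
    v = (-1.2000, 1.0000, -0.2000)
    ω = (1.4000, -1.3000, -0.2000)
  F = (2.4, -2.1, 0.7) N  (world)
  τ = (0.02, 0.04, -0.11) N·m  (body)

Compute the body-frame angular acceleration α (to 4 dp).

α = (0.6300, 0.0356, 0.9050)

precession coupling ω×(Iω) = (-0.0052, 0.0336, -0.2548)
α = I⁻¹(τ − ω×Iω) = (0.6300, 0.0356, 0.9050)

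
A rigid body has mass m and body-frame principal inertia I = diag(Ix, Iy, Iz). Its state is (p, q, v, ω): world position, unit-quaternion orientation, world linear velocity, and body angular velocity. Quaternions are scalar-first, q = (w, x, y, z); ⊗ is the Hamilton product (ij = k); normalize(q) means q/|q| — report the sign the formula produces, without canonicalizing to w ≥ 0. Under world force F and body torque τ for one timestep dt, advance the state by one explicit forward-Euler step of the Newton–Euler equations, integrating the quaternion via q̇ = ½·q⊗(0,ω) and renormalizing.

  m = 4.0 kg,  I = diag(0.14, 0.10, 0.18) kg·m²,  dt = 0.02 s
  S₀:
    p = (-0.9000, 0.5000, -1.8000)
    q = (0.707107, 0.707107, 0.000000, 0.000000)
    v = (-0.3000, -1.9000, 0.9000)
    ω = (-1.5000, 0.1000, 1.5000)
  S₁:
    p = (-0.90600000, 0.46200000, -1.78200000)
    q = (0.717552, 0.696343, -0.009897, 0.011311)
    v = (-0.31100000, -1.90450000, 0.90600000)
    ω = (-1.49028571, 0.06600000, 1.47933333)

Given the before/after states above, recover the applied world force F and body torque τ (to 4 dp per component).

v₁ − v₀ = (-0.01100000, -0.00450000, 0.00600000)
F = m·Δv/dt = (-2.2000, -0.9000, 1.2000)
Δω = ω₁−ω₀ = (0.00971429, -0.03400000, -0.02066667)
gyro term ω₀×Iω₀ = (0.0120, 0.0900, 0.0060)
applied torque τ = (0.0800, -0.0800, -0.1800)

F = (-2.2000, -0.9000, 1.2000)
τ = (0.0800, -0.0800, -0.1800)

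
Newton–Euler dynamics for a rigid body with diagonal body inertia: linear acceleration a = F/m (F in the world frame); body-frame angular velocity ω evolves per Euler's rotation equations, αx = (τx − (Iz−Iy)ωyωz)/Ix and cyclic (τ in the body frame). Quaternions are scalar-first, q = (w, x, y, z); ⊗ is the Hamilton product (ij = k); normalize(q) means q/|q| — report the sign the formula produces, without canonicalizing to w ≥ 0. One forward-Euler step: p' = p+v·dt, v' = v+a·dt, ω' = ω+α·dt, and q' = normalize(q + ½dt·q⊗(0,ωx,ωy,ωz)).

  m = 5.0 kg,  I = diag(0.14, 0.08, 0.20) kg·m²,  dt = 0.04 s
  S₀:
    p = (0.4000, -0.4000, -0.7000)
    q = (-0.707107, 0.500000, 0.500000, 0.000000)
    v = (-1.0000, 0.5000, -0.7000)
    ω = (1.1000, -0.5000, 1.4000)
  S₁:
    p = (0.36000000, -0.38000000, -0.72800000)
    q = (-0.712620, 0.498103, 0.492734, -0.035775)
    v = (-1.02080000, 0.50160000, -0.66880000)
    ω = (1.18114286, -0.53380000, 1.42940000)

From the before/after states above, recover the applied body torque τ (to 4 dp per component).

τ = (0.2000, -0.1600, 0.1800)

Δω = ω₁−ω₀ = (0.08114286, -0.03380000, 0.02940000)
I·α + gyro = (0.2000, -0.1600, 0.1800)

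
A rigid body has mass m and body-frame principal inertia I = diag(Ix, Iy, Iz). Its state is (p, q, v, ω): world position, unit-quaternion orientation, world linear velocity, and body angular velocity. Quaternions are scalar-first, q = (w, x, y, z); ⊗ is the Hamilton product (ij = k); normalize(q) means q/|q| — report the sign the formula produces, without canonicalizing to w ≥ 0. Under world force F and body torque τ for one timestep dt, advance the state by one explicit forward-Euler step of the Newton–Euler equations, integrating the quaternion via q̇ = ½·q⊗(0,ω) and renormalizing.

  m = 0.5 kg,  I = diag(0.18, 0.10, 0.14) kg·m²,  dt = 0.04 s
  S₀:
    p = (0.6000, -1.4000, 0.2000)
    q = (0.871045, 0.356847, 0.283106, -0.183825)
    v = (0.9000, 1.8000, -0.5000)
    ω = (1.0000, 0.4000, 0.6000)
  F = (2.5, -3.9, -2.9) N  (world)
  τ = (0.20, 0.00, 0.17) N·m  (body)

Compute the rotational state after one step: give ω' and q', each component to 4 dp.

ω' = (1.0423, 0.3904, 0.6577)
q' = (0.8636, 0.3790, 0.2820, -0.1761)

α = I⁻¹(τ − ω×Iω) = (1.0578, -0.2400, 1.4429)
new body rate ω' = (1.0423, 0.3904, 0.6577)
2q̇ = q⊗(0,ω) = (-0.3597944, 1.1144386, -0.0495152, 0.3822598)
q + ½dt·q⊗(0,ω), renormalized = (0.8636, 0.3790, 0.2820, -0.1761)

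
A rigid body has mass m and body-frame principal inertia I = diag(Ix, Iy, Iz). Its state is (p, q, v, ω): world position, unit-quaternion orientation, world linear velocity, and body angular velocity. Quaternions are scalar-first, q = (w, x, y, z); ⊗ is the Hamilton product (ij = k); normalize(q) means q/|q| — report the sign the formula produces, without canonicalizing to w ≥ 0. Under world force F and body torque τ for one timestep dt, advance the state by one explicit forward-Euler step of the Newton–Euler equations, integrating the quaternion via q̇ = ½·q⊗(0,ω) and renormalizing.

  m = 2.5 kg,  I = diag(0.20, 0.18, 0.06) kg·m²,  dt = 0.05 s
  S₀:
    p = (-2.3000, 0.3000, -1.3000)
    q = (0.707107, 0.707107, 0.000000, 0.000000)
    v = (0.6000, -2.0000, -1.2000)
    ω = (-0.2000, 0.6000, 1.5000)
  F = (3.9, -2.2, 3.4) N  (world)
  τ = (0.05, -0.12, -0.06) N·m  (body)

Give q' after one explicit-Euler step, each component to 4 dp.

q' = (0.7101, 0.7030, -0.0159, 0.0371)

q⊗(0,ω) = (0.1414214, -0.1414214, -0.6363963, 1.4849247)
q + ½dt·q⊗(0,ω), renormalized = (0.7101, 0.7030, -0.0159, 0.0371)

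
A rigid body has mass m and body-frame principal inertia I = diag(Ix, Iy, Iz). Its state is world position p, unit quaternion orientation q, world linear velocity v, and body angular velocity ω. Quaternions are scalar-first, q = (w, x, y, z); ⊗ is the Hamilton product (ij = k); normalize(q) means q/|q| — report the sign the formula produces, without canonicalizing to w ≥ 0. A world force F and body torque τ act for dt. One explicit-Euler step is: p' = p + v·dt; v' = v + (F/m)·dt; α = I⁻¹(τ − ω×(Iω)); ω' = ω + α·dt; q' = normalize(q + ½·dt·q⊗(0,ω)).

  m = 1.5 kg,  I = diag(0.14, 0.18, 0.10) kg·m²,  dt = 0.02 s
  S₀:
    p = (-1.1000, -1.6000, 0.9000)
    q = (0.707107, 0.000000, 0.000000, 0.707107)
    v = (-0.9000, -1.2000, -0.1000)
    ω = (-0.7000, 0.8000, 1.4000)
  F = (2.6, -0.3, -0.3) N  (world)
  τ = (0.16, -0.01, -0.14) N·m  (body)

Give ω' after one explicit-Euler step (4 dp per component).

ω' = (-0.6643, 0.8032, 1.3765)

ω×(Iω) gyroscopic = (-0.0896, -0.0392, -0.0224)
α = I⁻¹(τ − ω×Iω) = (1.7829, 0.1622, -1.1760)
ω + α·dt = (-0.6643, 0.8032, 1.3765)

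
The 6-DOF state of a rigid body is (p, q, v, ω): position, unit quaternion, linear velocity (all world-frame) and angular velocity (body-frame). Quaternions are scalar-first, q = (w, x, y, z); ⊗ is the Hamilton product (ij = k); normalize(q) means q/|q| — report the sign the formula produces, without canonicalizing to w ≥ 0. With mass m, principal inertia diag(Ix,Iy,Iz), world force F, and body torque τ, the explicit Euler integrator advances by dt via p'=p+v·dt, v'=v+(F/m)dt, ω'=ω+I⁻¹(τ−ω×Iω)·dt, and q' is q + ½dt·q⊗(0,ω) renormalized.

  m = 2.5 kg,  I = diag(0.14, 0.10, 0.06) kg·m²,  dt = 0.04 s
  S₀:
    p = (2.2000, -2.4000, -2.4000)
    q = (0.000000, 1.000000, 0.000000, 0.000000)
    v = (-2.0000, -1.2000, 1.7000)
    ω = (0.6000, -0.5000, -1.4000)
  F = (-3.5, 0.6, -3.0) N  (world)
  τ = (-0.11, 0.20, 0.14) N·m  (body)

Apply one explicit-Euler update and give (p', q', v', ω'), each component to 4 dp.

ω×(Iω) gyroscopic = (-0.0280, -0.0672, 0.0120)
(τ − ω×Iω)/I = (-0.5857, 2.6720, 2.1333)
new body rate ω' = (0.5766, -0.3931, -1.3147)
Hamilton product q⊗(0,ω) = (-0.6000000, 0.0000000, 1.4000000, -0.5000000)
updated quaternion q' = (-0.0120, 0.9995, 0.0280, -0.0100)
p' = p + v·dt = (2.1200, -2.4480, -2.3320)
v' = v + a·dt = (-2.0560, -1.1904, 1.6520)

p' = (2.1200, -2.4480, -2.3320)
q' = (-0.0120, 0.9995, 0.0280, -0.0100)
v' = (-2.0560, -1.1904, 1.6520)
ω' = (0.5766, -0.3931, -1.3147)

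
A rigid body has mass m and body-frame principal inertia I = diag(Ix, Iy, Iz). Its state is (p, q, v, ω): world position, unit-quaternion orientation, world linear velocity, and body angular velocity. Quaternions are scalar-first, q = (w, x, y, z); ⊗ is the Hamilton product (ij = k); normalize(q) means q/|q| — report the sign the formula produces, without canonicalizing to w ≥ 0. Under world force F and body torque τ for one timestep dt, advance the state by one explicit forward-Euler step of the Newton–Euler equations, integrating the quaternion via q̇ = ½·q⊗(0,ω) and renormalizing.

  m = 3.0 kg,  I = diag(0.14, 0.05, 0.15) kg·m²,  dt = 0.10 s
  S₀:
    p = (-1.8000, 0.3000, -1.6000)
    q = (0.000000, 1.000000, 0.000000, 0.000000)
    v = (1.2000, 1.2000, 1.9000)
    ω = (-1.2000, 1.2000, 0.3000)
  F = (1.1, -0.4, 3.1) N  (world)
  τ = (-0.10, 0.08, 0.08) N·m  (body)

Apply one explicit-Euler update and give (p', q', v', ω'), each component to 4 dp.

p' = (-1.6800, 0.4200, -1.4100)
q' = (0.0598, 0.9963, -0.0149, 0.0598)
v' = (1.2367, 1.1867, 2.0033)
ω' = (-1.2971, 1.3528, 0.2669)

precession coupling ω×(Iω) = (0.0360, 0.0036, 0.1296)
angular accel α = (-0.9714, 1.5280, -0.3307)
ω' = ω + α·dt = (-1.2971, 1.3528, 0.2669)
Hamilton product q⊗(0,ω) = (1.2000000, 0.0000000, -0.3000000, 1.2000000)
updated quaternion q' = (0.0598, 0.9963, -0.0149, 0.0598)
a = (0.3667, -0.1333, 1.0333)
p' = p + v·dt = (-1.6800, 0.4200, -1.4100)
v + (F/m)dt = (1.2367, 1.1867, 2.0033)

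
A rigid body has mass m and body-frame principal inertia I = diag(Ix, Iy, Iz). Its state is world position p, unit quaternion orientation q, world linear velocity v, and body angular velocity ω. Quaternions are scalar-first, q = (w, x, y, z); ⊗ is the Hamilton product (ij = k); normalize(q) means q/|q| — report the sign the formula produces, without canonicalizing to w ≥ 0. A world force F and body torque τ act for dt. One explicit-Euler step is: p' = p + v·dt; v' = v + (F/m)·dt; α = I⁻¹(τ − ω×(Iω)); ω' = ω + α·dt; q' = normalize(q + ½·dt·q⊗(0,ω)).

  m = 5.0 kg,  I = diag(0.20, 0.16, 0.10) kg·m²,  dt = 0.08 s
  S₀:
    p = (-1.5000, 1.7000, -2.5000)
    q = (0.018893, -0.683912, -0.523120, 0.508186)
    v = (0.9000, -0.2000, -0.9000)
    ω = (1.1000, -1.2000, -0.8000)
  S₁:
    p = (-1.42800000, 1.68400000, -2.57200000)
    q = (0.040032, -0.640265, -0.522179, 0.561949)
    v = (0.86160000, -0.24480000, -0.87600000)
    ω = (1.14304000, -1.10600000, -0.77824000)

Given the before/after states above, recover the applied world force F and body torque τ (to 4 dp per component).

F = (-2.4000, -2.8000, 1.5000)
τ = (0.0500, 0.1000, 0.0800)

ω₁ − ω₀ = (0.04304000, 0.09400000, 0.02176000)
I·α + gyro = (0.0500, 0.1000, 0.0800)
Δv = v₁−v₀ = (-0.03840000, -0.04480000, 0.02400000)
applied force F = (-2.4000, -2.8000, 1.5000)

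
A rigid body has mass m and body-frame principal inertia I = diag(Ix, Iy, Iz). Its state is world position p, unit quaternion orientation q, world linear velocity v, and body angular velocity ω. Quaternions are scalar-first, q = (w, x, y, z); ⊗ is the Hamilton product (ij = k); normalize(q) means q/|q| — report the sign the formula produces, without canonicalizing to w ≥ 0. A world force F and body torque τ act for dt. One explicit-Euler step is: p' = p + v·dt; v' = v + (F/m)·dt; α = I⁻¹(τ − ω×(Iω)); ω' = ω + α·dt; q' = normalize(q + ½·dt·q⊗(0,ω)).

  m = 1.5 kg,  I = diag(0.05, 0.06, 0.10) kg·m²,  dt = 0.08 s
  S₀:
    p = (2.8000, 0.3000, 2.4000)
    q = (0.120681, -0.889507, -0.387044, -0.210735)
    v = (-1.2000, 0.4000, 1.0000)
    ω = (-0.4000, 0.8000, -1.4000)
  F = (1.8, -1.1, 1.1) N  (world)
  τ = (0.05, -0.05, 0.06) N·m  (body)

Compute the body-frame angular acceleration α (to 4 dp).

α = (1.8960, -0.3667, 0.6320)

ω×(Iω) gyroscopic = (-0.0448, -0.0280, -0.0032)
angular accel α = (1.8960, -0.3667, 0.6320)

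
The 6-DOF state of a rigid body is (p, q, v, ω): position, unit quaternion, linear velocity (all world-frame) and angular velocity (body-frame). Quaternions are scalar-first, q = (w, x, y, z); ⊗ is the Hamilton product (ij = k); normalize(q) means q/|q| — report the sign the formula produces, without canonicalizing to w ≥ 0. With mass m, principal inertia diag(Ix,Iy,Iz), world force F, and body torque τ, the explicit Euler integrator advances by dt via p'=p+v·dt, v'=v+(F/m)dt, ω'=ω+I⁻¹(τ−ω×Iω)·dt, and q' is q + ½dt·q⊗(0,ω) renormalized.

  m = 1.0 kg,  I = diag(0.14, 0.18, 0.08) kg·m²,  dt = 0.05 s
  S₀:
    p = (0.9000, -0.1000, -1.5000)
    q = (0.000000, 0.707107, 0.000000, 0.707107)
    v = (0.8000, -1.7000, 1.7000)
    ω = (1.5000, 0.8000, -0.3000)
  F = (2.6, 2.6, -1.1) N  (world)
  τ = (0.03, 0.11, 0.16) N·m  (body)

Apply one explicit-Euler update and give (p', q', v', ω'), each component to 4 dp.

p' = (0.9400, -0.1850, -1.4150)
q' = (-0.0212, 0.6923, 0.0318, 0.7206)
v' = (0.9300, -1.5700, 1.6450)
ω' = (1.5021, 0.8381, -0.2300)

a = (2.6000, 2.6000, -1.1000)
p' = p + v·dt = (0.9400, -0.1850, -1.4150)
v + (F/m)dt = (0.9300, -1.5700, 1.6450)
gyro term ω×Iω = (0.0240, -0.0270, 0.0480)
(τ − ω×Iω)/I = (0.0429, 0.7611, 1.4000)
ω + α·dt = (1.5021, 0.8381, -0.2300)
q⊗(0,ω) = (-0.8485284, -0.5656856, 1.2727926, 0.5656856)
q + ½dt·q⊗(0,ω), renormalized = (-0.0212, 0.6923, 0.0318, 0.7206)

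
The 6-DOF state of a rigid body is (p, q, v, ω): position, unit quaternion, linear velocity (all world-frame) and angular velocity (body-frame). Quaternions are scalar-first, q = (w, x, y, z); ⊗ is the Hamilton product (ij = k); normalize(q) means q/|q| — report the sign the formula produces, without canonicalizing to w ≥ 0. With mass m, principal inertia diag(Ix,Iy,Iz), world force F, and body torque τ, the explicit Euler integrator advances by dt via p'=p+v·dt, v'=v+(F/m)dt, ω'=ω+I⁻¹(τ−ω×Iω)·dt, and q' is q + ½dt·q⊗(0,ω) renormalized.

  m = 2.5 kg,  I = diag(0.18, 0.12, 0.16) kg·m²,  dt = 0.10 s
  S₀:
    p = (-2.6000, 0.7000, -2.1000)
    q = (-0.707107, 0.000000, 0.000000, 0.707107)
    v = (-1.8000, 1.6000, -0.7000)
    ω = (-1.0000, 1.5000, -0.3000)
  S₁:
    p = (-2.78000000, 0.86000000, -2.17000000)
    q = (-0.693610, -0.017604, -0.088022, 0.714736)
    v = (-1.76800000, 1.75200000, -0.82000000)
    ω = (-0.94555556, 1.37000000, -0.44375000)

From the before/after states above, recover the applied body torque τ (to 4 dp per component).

Δω = ω₁−ω₀ = (0.05444444, -0.13000000, -0.14375000)
ω₀×(Iω₀) = (-0.0180, 0.0060, 0.0900)
τ = I·(Δω/dt) + ω₀×(Iω₀) = (0.0800, -0.1500, -0.1400)

τ = (0.0800, -0.1500, -0.1400)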